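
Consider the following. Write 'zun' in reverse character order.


Reverse 'zun' character by character: 'nuz'.

nuz


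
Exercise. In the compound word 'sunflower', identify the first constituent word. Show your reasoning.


Split 'sunflower' into 'sun' + 'flower'. The first part is 'sun'.

sun


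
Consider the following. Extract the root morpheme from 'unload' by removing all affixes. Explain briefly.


Remove prefix 'un' from 'unload' to get root 'load'.

load


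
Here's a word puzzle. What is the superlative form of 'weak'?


Apply superlative formation (add -est): 'weak' -> 'weakest'.

weakest


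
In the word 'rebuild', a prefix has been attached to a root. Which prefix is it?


The word 'rebuild' = 're' (prefix) + 'build' (root). The prefix is 're'.

re


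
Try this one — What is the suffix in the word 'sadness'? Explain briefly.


The word 'sadness' = 'sad' (root) + '-ness' (suffix). The suffix is '-ness'.

ness


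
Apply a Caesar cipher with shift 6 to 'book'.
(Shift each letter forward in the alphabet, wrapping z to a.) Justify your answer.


Shift each letter by 6: b -> h, o -> u, o -> u, k -> q. Result: 'huuq'.

huuq


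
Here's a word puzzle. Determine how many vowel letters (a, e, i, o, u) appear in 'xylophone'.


Vowels in 'xylophone': o, o, e = 3 vowels.

3


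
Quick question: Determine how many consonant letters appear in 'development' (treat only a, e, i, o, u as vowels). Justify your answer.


Consonants in 'development': d, v, l, p, m, n, t = 7 consonants.

7


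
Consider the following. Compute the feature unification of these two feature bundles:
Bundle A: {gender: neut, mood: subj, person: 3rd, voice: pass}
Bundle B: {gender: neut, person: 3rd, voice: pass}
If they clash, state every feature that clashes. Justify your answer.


Compare features:
gender: A=neut vs B=neut -> unified: neut
mood: A=subj vs B=_ -> unified: subj
person: A=3rd vs B=3rd -> unified: 3rd
voice: A=pass vs B=pass -> unified: pass
No clashes found.

Unified: {gender: neut, mood: subj, person: 3rd, voice: pass}


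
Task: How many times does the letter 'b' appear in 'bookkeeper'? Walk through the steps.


Letter 'b' in 'bookkeeper': found at position(s) 1 = 1 occurrence(s).

1


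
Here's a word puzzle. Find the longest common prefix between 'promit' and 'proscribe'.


Compare from the start: 3 characters match: 'pro'. Mismatch at position 4: 'm' vs 's'.

pro


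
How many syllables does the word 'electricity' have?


Break 'electricity' into syllables: e-lec-tric-i-ty -> e | lec | tric | i | ty = 5 syllables

5 syllables


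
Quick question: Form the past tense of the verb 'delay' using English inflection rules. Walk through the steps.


Apply rule: Add -ed. 'delay' becomes 'delayed'.

delayed


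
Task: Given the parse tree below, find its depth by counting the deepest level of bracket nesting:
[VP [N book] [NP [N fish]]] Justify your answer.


Count bracket nesting levels:
'[' at pos 0: depth = 1
'[' at pos 4: depth = 2
'[' at pos 13: depth = 2
'[' at pos 17: depth = 3
Maximum depth reached: 3

3


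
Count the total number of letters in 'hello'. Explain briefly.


Spell out 'hello' and number each letter: h(1), e(2), l(3), l(4), o(5). Total: 5 letters.

5


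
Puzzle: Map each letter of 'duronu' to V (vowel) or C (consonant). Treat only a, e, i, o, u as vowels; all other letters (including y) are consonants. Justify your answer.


Letter mapping: d = C, u = V, r = C, o = V, n = C, u = V.

CVCVCV


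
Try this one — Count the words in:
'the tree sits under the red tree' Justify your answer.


Split into words: the | tree | sits | under | the | red | tree = 7 words.

7


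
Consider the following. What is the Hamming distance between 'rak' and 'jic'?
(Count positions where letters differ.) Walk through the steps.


Alignment:
Position 1: 'r' vs 'j' = DIFFER
Position 2: 'a' vs 'i' = DIFFER
Position 3: 'k' vs 'c' = DIFFER
Total differences: 3

3


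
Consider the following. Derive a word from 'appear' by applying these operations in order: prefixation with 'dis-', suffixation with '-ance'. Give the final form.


Step 1: Add prefix 'dis-' to 'appear' = 'disappear'
Step 2: Add suffix '-ance' to 'disappear' = 'disappearance'

disappearance


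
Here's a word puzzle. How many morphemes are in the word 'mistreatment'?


Decomposition: mis- (prefix) + treat (root) + -ment (suffix) = 3 morpheme(s)

3 morphemes


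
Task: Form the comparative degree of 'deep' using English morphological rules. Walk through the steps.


Apply comparative formation (add -er): 'deep' -> 'deeper'.

deeper


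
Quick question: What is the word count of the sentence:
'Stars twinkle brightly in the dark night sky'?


Split into words: Stars | twinkle | brightly | in | the | dark | night | sky = 8 words.

8


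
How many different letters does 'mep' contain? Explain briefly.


Unique letters in 'mep': {e, m, p} = 3 distinct letters.

3


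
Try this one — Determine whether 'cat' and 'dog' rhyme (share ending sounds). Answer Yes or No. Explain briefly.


Rime (stressed vowel + following sounds) of 'cat': -at = /æt/
Rime of 'dog': -og = /ɒg/
/æt/ and /ɒg/ are different ending sounds, so the words do not rhyme.

No


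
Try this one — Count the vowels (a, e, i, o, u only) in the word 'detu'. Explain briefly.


Vowels in 'detu': e, u = 2 vowels.

2


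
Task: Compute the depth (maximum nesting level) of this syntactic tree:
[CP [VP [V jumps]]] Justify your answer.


Count bracket nesting levels:
'[' at pos 0: depth = 1
'[' at pos 4: depth = 2
'[' at pos 8: depth = 3
Maximum depth reached: 3

3


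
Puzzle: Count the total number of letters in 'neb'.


Spell out 'neb' and number each letter: n(1), e(2), b(3). Total: 3 letters.

3


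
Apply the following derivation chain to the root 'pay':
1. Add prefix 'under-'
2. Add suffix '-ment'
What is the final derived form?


Step 1: Add prefix 'under-' to 'pay' = 'underpay'
Step 2: Add suffix '-ment' to 'underpay' = 'underpayment'

underpayment


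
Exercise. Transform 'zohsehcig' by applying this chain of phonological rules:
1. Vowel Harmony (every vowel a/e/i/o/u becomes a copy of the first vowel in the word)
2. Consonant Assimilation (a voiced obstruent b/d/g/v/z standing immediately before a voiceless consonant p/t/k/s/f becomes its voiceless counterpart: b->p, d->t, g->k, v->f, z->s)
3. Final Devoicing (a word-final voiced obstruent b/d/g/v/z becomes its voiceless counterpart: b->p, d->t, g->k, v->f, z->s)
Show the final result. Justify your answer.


Starting form: 'zohsehcig'
Rule 1: Vowel Harmony: all vowels become 'o' (matching first vowel). 'zohsehcig' -> 'zohsohcog'
Rule 2: Consonant Assimilation: no voiced obstruent (b/d/g/v/z) stands immediately before a voiceless consonant (p/t/k/s/f). No change.
Rule 3: Final Devoicing: word-final voiced obstruent 'g' becomes voiceless 'k'. 'zohsohcog' -> 'zohsohcok'
Final form: 'zohsohcok'

zohsohcok


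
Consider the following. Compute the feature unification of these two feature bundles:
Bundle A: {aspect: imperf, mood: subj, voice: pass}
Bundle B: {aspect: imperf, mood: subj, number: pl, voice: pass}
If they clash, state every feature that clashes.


Compare features:
aspect: A=imperf vs B=imperf -> unified: imperf
mood: A=subj vs B=subj -> unified: subj
number: A=_ vs B=pl -> unified: pl
voice: A=pass vs B=pass -> unified: pass
No clashes found.

Unified: {aspect: imperf, mood: subj, number: pl, voice: pass}


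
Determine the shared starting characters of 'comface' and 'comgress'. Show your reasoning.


Compare from the start: 3 characters match: 'com'. Mismatch at position 4: 'f' vs 'g'.

com


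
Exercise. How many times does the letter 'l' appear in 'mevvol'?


Letter 'l' in 'mevvol': found at position(s) 6 = 1 occurrence(s).

1


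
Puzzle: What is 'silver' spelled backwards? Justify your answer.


Reverse 'silver' character by character: 'revlis'.

revlis


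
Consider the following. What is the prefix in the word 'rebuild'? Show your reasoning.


The word 'rebuild' = 're' (prefix) + 'build' (root). The prefix is 're'.

re


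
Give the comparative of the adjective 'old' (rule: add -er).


Apply comparative formation (add -er): 'old' -> 'older'.

older


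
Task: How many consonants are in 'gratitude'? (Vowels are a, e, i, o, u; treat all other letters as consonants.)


Consonants in 'gratitude': g, r, t, t, d = 5 consonants.

5


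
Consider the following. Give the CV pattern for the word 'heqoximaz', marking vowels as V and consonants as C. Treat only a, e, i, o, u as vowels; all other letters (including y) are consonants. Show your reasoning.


Letter mapping: h = C, e = V, q = C, o = V, x = C, i = V, m = C, a = V, z = C.

CVCVCVCVC


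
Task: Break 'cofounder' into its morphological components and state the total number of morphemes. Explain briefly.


Step 1: Identify prefix: 'co' (meaning: together)
Step 2: Identify root: 'found'
Step 3: Identify suffix(es): 'er'
Decomposition: co- (prefix: together) + found (root) + -er (suffix: one who)
Total morphemes: 3

3 morphemes (co- (prefix: together) + found (root) + -er (suffix: one who))


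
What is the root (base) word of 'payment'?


Remove suffix '-ment' from 'payment' to get root 'pay'.

pay


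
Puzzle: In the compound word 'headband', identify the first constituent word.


Split 'headband' into 'head' + 'band'. The first part is 'head'.

head


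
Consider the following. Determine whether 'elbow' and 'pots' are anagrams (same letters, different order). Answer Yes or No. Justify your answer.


Sorted letters of 'elbow': 'below'
Sorted letters of 'pots': 'opst'
They do not match.

No


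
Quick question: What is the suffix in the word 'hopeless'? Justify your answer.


The word 'hopeless' = 'hope' (root) + '-less' (suffix). The suffix is '-less'.

less


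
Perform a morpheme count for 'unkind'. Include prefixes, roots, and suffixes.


Decomposition: un- (prefix) + kind (root) = 2 morpheme(s)

2 morphemes


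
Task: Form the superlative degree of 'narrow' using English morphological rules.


Apply superlative formation (add -est): 'narrow' -> 'narrowest'.

narrowest


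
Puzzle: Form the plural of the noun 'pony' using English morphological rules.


Apply rule: Change -y to -ies (consonant + y). 'pony' becomes 'ponies'.

ponies


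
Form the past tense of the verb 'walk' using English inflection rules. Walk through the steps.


Apply rule: Add -ed. 'walk' becomes 'walked'.

walked


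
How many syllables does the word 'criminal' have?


Break 'criminal' into syllables: crim-i-nal -> crim | i | nal = 3 syllables

3 syllables


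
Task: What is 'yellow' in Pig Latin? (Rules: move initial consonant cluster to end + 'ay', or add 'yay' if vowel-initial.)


'yellow': move consonant cluster 'y' to end and add 'ay': 'ellowyay'.

ellowyay


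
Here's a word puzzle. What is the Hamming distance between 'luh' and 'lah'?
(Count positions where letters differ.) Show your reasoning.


Alignment:
Position 1: 'l' vs 'l' = match
Position 2: 'u' vs 'a' = DIFFER
Position 3: 'h' vs 'h' = match
Total differences: 1

1


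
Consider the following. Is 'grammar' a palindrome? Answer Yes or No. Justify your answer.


Forward: 'grammar'
Reversed: 'rammarg'
They differ.

No


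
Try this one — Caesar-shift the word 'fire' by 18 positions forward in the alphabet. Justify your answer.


Shift each letter by 18: f -> x, i -> a, r -> j, e -> w. Result: 'xajw'.

xajw


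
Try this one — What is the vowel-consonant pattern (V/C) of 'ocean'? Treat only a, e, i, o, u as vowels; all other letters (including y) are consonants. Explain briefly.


Letter mapping: o = V, c = C, e = V, a = V, n = C.

VCVVC


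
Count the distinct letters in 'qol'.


Unique letters in 'qol': {l, o, q} = 3 distinct letters.

3


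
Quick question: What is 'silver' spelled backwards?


Reverse 'silver' character by character: 'revlis'.

revlis


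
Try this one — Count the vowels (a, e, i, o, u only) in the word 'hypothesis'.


Vowels in 'hypothesis': o, e, i = 3 vowels.

3


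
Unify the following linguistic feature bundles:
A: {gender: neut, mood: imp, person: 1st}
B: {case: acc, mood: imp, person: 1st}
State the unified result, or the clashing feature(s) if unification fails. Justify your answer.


Compare features:
case: A=_ vs B=acc -> unified: acc
gender: A=neut vs B=_ -> unified: neut
mood: A=imp vs B=imp -> unified: imp
person: A=1st vs B=1st -> unified: 1st
No clashes found.

Unified: {case: acc, gender: neut, mood: imp, person: 1st}


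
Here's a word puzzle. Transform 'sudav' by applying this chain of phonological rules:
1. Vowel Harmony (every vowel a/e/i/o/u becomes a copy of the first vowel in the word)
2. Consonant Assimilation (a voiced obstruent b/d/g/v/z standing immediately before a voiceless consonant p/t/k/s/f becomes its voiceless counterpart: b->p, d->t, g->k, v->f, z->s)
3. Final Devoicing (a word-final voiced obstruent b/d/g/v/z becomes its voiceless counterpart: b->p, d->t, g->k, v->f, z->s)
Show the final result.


Starting form: 'sudav'
Rule 1: Vowel Harmony: all vowels become 'u' (matching first vowel). 'sudav' -> 'suduv'
Rule 2: Consonant Assimilation: no voiced obstruent (b/d/g/v/z) stands immediately before a voiceless consonant (p/t/k/s/f). No change.
Rule 3: Final Devoicing: word-final voiced obstruent 'v' becomes voiceless 'f'. 'suduv' -> 'suduf'
Final form: 'suduf'

suduf


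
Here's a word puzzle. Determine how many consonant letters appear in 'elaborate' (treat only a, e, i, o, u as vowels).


Consonants in 'elaborate': l, b, r, t = 4 consonants.

4


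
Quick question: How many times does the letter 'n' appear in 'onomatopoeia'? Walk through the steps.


Letter 'n' in 'onomatopoeia': found at position(s) 2 = 1 occurrence(s).

1


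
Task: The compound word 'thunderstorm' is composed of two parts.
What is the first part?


Split 'thunderstorm' into 'thunder' + 'storm'. The first part is 'thunder'.

thunder


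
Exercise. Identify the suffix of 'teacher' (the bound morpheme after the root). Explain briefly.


The word 'teacher' = 'teach' (root) + '-er' (suffix). The suffix is '-er'.

er


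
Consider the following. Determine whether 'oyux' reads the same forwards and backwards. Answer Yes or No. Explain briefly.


Forward: 'oyux'
Reversed: 'xuyo'
They differ.

No


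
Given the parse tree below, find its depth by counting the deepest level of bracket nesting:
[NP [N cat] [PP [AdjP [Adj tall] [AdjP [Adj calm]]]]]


Count bracket nesting levels:
'[' at pos 0: depth = 1
'[' at pos 4: depth = 2
'[' at pos 12: depth = 2
'[' at pos 16: depth = 3
'[' at pos 22: depth = 4
'[' at pos 33: depth = 4
'[' at pos 39: depth = 5
Maximum depth reached: 5

5


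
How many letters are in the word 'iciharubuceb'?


Spell out 'iciharubuceb' and number each letter: i(1), c(2), i(3), h(4), a(5), r(6), u(7), b(8), u(9), c(10), e(11), b(12). Total: 12 letters.

12


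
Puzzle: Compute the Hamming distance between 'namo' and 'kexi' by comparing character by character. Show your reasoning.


Alignment:
Position 1: 'n' vs 'k' = DIFFER
Position 2: 'a' vs 'e' = DIFFER
Position 3: 'm' vs 'x' = DIFFER
Position 4: 'o' vs 'i' = DIFFER
Total differences: 4

4


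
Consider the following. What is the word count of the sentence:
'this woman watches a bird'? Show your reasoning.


Split into words: this | woman | watches | a | bird = 5 words.

5


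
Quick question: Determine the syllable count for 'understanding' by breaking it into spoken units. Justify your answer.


Break 'understanding' into syllables: un-der-stand-ing -> un | der | stand | ing = 4 syllables

4 syllables


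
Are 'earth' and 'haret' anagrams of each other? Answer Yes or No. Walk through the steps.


Sorted letters of 'earth': 'aehrt'
Sorted letters of 'haret': 'aehrt'
They match.

Yes


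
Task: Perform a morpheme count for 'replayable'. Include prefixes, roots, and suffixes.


Decomposition: re- (prefix) + play (root) + -able (suffix) = 3 morpheme(s)

3 morphemes


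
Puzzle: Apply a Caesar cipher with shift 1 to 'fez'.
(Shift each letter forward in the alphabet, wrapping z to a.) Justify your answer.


Shift each letter by 1: f -> g, e -> f, z -> a. Result: 'gfa'.

gfa


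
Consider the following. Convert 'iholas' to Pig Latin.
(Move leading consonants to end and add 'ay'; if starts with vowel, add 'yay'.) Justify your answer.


'iholas' starts with a vowel, so add 'yay': 'iholasyay'.

iholasyay


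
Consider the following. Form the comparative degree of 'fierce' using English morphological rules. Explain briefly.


Apply comparative formation (ends in e: add -r): 'fierce' -> 'fiercer'.

fiercer


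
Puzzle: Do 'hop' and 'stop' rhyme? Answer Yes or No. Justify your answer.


Rime (stressed vowel + following sounds) of 'hop': -op = /ɒp/
Rime of 'stop': -op = /ɒp/
/ɒp/ and /ɒp/ are the same ending sound, so the words rhyme.

Yes


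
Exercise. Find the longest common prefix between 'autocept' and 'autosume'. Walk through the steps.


Compare from the start: 4 characters match: 'auto'. Mismatch at position 5: 'c' vs 's'.

auto


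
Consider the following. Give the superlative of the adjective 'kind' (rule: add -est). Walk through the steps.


Apply superlative formation (add -est): 'kind' -> 'kindest'.

kindest


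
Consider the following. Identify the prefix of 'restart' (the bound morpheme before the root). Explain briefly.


The word 'restart' = 're' (prefix) + 'start' (root). The prefix is 're'.

re


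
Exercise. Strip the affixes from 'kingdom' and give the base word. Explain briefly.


Remove suffix '-dom' from 'kingdom' to get root 'king'.

king


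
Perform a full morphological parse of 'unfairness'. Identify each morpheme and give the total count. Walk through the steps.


Step 1: Identify prefix: 'un' (meaning: not/reverse)
Step 2: Identify root: 'fair'
Step 3: Identify suffix(es): 'ness'
Decomposition: un- (prefix: not/reverse) + fair (root) + -ness (suffix: state of)
Total morphemes: 3

3 morphemes (un- (prefix: not/reverse) + fair (root) + -ness (suffix: state of))


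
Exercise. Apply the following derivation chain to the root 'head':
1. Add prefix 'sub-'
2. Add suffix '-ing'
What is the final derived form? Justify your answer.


Step 1: Add prefix 'sub-' to 'head' = 'subhead'
Step 2: Add suffix '-ing' to 'subhead' = 'subheading'

subheading


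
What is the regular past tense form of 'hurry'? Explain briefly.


Apply rule: Change -y to -ied. 'hurry' becomes 'hurried'.

hurried


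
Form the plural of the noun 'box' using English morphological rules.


Apply rule: Add -es (sibilant/fricative ending). 'box' becomes 'boxes'.

boxes


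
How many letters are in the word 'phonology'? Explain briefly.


Spell out 'phonology' and number each letter: p(1), h(2), o(3), n(4), o(5), l(6), o(7), g(8), y(9). Total: 9 letters.

9


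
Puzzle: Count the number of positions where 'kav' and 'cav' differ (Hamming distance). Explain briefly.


Alignment:
Position 1: 'k' vs 'c' = DIFFER
Position 2: 'a' vs 'a' = match
Position 3: 'v' vs 'v' = match
Total differences: 1

1


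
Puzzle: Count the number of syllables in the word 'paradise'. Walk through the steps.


Break 'paradise' into syllables: par-a-dise -> par | a | dise = 3 syllables

3 syllables


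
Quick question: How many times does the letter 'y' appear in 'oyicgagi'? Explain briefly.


Letter 'y' in 'oyicgagi': found at position(s) 2 = 1 occurrence(s).

1


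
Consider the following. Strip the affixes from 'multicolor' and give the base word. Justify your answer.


Remove prefix 'multi' from 'multicolor' to get root 'color'.

color


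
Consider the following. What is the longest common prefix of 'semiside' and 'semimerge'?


Compare from the start: 4 characters match: 'semi'. Mismatch at position 5: 's' vs 'm'.

semi


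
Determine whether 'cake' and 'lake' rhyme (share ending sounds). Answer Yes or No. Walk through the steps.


Rime (stressed vowel + following sounds) of 'cake': -ake = /eɪk/
Rime of 'lake': -ake = /eɪk/
/eɪk/ and /eɪk/ are the same ending sound, so the words rhyme.

Yes


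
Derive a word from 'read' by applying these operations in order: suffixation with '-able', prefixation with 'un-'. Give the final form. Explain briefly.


Step 1: Add suffix '-able' to 'read' = 'readable'
Step 2: Add prefix 'un-' to 'readable' = 'unreadable'

unreadable


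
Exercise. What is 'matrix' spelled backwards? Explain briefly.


Reverse 'matrix' character by character: 'xirtam'.

xirtam


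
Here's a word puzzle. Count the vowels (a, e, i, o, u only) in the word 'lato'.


Vowels in 'lato': a, o = 2 vowels.

2


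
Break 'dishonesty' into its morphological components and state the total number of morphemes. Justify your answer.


Step 1: Identify prefix: 'dis' (meaning: not/apart)
Step 2: Identify root: 'honest'
Step 3: Identify suffix(es): 'y'
Decomposition: dis- (prefix: not/apart) + honest (root) + -y (suffix: quality)
Total morphemes: 3

3 morphemes (dis- (prefix: not/apart) + honest (root) + -y (suffix: quality))


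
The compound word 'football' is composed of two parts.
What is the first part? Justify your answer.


Split 'football' into 'foot' + 'ball'. The first part is 'foot'.

foot


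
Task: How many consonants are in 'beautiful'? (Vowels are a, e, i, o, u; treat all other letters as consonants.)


Consonants in 'beautiful': b, t, f, l = 4 consonants.

4


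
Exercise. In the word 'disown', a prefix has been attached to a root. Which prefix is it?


The word 'disown' = 'dis' (prefix) + 'own' (root). The prefix is 'dis'.

dis


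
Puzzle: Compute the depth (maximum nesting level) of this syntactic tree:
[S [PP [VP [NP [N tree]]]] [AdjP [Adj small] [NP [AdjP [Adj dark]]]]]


Count bracket nesting levels:
'[' at pos 0: depth = 1
'[' at pos 3: depth = 2
'[' at pos 7: depth = 3
'[' at pos 11: depth = 4
'[' at pos 15: depth = 5
'[' at pos 27: depth = 2
'[' at pos 33: depth = 3
'[' at pos 45: depth = 3
'[' at pos 49: depth = 4
'[' at pos 55: depth = 5
Maximum depth reached: 5

5


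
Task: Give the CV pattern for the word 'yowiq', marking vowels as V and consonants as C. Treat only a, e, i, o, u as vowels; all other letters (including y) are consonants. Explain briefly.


Letter mapping: y = C, o = V, w = C, i = V, q = C.

CVCVC


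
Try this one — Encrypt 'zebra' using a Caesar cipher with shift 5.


Shift each letter by 5: z -> e, e -> j, b -> g, r -> w, a -> f. Result: 'ejgwf'.

ejgwf


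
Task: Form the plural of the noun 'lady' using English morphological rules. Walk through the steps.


Apply rule: Change -y to -ies (consonant + y). 'lady' becomes 'ladies'.

ladies


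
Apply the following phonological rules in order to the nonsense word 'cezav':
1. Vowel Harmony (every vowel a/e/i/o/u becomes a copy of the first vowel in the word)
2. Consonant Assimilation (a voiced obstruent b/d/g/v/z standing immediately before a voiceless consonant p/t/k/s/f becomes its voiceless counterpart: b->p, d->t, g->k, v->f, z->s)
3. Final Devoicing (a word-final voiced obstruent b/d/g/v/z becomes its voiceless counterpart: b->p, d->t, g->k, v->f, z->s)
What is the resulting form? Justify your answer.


Starting form: 'cezav'
Rule 1: Vowel Harmony: all vowels become 'e' (matching first vowel). 'cezav' -> 'cezev'
Rule 2: Consonant Assimilation: no voiced obstruent (b/d/g/v/z) stands immediately before a voiceless consonant (p/t/k/s/f). No change.
Rule 3: Final Devoicing: word-final voiced obstruent 'v' becomes voiceless 'f'. 'cezev' -> 'cezef'
Final form: 'cezef'

cezef


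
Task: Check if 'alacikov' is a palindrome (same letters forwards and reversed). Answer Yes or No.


Forward: 'alacikov'
Reversed: 'vokicala'
They differ.

No


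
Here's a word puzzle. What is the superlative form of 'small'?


Apply superlative formation (add -est): 'small' -> 'smallest'.

smallest


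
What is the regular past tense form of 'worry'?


Apply rule: Change -y to -ied. 'worry' becomes 'worried'.

worried


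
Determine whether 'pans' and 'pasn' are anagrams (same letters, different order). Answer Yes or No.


Sorted letters of 'pans': 'anps'
Sorted letters of 'pasn': 'anps'
They match.

Yes


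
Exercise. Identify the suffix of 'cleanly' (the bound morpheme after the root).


The word 'cleanly' = 'clean' (root) + '-ly' (suffix). The suffix is '-ly'.

ly


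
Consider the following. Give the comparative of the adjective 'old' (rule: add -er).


Apply comparative formation (add -er): 'old' -> 'older'.

older


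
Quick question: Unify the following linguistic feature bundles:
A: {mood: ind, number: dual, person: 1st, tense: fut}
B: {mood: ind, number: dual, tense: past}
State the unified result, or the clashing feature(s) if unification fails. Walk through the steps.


Compare features:
mood: A=ind vs B=ind -> unified: ind
number: A=dual vs B=dual -> unified: dual
person: A=1st vs B=_ -> unified: 1st
tense: A=fut vs B=past -> CLASH
Clash detected on feature 'tense' (fut vs past); unification fails.

CLASH on 'tense' (fut vs past)


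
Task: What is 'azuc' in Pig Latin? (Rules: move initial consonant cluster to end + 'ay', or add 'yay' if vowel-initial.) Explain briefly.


'azuc' starts with a vowel, so add 'yay': 'azucyay'.

azucyay


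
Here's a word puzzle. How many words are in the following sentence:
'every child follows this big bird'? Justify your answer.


Split into words: every | child | follows | this | big | bird = 6 words.

6


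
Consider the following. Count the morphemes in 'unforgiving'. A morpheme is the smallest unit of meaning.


Decomposition: un- (prefix) + forgive (root) + -ing (suffix) = 3 morpheme(s)

3 morphemes


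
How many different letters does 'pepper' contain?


Unique letters in 'pepper': {e, p, r} = 3 distinct letters.

3


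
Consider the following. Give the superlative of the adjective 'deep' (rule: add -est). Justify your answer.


Apply superlative formation (add -est): 'deep' -> 'deepest'.

deepest


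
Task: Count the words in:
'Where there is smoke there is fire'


Split into words: Where | there | is | smoke | there | is | fire = 7 words.

7


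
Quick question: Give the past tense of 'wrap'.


Apply rule: Double final consonant and add -ed. 'wrap' becomes 'wrapped'.

wrapped


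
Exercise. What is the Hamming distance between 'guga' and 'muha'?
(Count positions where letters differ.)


Alignment:
Position 1: 'g' vs 'm' = DIFFER
Position 2: 'u' vs 'u' = match
Position 3: 'g' vs 'h' = DIFFER
Position 4: 'a' vs 'a' = match
Total differences: 2

2


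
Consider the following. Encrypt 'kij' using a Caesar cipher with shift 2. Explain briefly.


Shift each letter by 2: k -> m, i -> k, j -> l. Result: 'mkl'.

mkl


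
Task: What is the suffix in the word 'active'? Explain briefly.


The word 'active' = 'act' (root) + '-ive' (suffix). The suffix is '-ive'.

ive


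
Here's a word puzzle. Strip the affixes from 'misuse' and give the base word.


Remove prefix 'mis' from 'misuse' to get root 'use'.

use


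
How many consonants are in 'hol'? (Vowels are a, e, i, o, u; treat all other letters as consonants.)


Consonants in 'hol': h, l = 2 consonants.

2


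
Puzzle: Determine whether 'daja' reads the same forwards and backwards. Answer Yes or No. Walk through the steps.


Forward: 'daja'
Reversed: 'ajad'
They differ.

No


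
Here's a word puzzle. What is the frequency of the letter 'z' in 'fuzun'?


Letter 'z' in 'fuzun': found at position(s) 3 = 1 occurrence(s).

1


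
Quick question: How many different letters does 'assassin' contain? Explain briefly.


Unique letters in 'assassin': {a, i, n, s} = 4 distinct letters.

4


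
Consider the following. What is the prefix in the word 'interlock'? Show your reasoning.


The word 'interlock' = 'inter' (prefix) + 'lock' (root). The prefix is 'inter'.

inter


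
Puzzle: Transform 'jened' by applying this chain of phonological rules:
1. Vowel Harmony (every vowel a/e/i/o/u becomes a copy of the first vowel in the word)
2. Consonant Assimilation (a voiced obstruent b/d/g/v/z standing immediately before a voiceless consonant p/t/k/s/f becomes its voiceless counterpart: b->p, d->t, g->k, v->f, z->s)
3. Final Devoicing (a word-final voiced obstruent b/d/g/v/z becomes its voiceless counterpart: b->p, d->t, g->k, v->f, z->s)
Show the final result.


Starting form: 'jened'
Rule 1: Vowel Harmony: all vowels already match. No change.
Rule 2: Consonant Assimilation: no voiced obstruent (b/d/g/v/z) stands immediately before a voiceless consonant (p/t/k/s/f). No change.
Rule 3: Final Devoicing: word-final voiced obstruent 'd' becomes voiceless 't'. 'jened' -> 'jenet'
Final form: 'jenet'

jenet


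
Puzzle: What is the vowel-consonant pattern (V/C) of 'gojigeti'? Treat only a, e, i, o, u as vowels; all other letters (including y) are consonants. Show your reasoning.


Letter mapping: g = C, o = V, j = C, i = V, g = C, e = V, t = C, i = V.

CVCVCVCV


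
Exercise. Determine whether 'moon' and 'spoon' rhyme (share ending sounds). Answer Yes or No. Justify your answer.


Rime (stressed vowel + following sounds) of 'moon': -oon = /uːn/
Rime of 'spoon': -oon = /uːn/
/uːn/ and /uːn/ are the same ending sound, so the words rhyme.

Yes


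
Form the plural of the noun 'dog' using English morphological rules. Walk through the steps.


Apply rule: Add -s. 'dog' becomes 'dogs'.

dogs


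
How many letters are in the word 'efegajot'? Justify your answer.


Spell out 'efegajot' and number each letter: e(1), f(2), e(3), g(4), a(5), j(6), o(7), t(8). Total: 8 letters.

8


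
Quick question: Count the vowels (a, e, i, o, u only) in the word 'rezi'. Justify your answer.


Vowels in 'rezi': e, i = 2 vowels.

2


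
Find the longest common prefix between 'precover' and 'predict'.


Compare from the start: 3 characters match: 'pre'. Mismatch at position 4: 'c' vs 'd'.

pre


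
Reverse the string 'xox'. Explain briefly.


Reverse 'xox' character by character: 'xox'.

xox


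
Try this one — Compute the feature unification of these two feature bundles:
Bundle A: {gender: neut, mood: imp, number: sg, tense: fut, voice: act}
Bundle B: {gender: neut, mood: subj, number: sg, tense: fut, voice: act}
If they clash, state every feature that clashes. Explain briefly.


Compare features:
gender: A=neut vs B=neut -> unified: neut
mood: A=imp vs B=subj -> CLASH
number: A=sg vs B=sg -> unified: sg
tense: A=fut vs B=fut -> unified: fut
voice: A=act vs B=act -> unified: act
Clash detected on feature 'mood' (imp vs subj); unification fails.

CLASH on 'mood' (imp vs subj)


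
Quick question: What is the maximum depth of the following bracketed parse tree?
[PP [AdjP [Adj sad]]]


Count bracket nesting levels:
'[' at pos 0: depth = 1
'[' at pos 4: depth = 2
'[' at pos 10: depth = 3
Maximum depth reached: 3

3


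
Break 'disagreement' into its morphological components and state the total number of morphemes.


Step 1: Identify prefix: 'dis' (meaning: not/apart)
Step 2: Identify root: 'agree'
Step 3: Identify suffix(es): 'ment'
Decomposition: dis- (prefix: not/apart) + agree (root) + -ment (suffix: action/result)
Total morphemes: 3

3 morphemes (dis- (prefix: not/apart) + agree (root) + -ment (suffix: action/result))


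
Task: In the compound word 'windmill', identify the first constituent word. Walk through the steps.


Split 'windmill' into 'wind' + 'mill'. The first part is 'wind'.

wind


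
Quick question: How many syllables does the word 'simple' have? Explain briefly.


Break 'simple' into syllables: sim-ple -> sim | ple = 2 syllables

2 syllables


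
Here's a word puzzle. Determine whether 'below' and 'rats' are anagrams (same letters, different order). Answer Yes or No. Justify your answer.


Sorted letters of 'below': 'below'
Sorted letters of 'rats': 'arst'
They do not match.

No


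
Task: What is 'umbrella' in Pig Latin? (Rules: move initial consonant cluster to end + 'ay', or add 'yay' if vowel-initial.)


'umbrella' starts with a vowel, so add 'yay': 'umbrellayay'.

umbrellayay


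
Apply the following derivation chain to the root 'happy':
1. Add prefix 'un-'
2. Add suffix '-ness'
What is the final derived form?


Step 1: Add prefix 'un-' to 'happy' = 'unhappy'
Step 2: Add suffix '-ness' to 'unhappy' = 'unhappiness'

unhappiness


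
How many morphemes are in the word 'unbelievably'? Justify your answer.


Decomposition: un- (prefix) + believe (root) + -able (suffix) + -ly (suffix) = 4 morpheme(s)

4 morphemes


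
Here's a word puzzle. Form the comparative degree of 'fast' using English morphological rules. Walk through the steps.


Apply comparative formation (add -er): 'fast' -> 'faster'.

faster


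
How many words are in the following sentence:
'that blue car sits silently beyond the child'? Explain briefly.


Split into words: that | blue | car | sits | silently | beyond | the | child = 8 words.

8


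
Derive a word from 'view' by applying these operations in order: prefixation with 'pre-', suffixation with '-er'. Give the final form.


Step 1: Add prefix 'pre-' to 'view' = 'preview'
Step 2: Add suffix '-er' to 'preview' = 'previewer'

previewer


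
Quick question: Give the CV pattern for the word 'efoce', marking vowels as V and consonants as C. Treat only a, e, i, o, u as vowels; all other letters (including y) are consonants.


Letter mapping: e = V, f = C, o = V, c = C, e = V.

VCVCV


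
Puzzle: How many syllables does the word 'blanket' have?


Break 'blanket' into syllables: blan-ket -> blan | ket = 2 syllables

2 syllables


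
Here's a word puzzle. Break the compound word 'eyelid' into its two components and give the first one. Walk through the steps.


Split 'eyelid' into 'eye' + 'lid'. The first part is 'eye'.

eye


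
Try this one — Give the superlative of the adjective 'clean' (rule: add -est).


Apply superlative formation (add -est): 'clean' -> 'cleanest'.

cleanest


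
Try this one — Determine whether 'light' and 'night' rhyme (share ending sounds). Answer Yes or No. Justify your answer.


Rime (stressed vowel + following sounds) of 'light': -ight = /aɪt/
Rime of 'night': -ight = /aɪt/
/aɪt/ and /aɪt/ are the same ending sound, so the words rhyme.

Yes


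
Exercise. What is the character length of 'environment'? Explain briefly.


Spell out 'environment' and number each letter: e(1), n(2), v(3), i(4), r(5), o(6), n(7), m(8), e(9), n(10), t(11). Total: 11 letters.

11


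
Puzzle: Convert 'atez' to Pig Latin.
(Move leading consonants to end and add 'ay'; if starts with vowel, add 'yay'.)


'atez' starts with a vowel, so add 'yay': 'atezyay'.

atezyay


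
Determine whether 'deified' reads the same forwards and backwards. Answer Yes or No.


Forward: 'deified'
Reversed: 'deified'
They are identical.

Yes


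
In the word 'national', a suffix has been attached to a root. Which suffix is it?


The word 'national' = 'nation' (root) + '-al' (suffix). The suffix is '-al'.

al


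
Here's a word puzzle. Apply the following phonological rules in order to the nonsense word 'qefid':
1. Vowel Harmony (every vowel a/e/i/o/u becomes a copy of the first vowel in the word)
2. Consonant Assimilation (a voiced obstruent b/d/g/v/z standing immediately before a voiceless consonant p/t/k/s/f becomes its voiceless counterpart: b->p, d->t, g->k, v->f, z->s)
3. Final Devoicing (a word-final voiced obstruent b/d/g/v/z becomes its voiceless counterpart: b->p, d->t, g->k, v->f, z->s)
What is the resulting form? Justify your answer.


Starting form: 'qefid'
Rule 1: Vowel Harmony: all vowels become 'e' (matching first vowel). 'qefid' -> 'qefed'
Rule 2: Consonant Assimilation: no voiced obstruent (b/d/g/v/z) stands immediately before a voiceless consonant (p/t/k/s/f). No change.
Rule 3: Final Devoicing: word-final voiced obstruent 'd' becomes voiceless 't'. 'qefed' -> 'qefet'
Final form: 'qefet'

qefet


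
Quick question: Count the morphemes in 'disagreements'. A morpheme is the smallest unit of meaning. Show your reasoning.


Decomposition: dis- (prefix) + agree (root) + -ment (suffix) + -s (plural) = 4 morpheme(s)

4 morphemes


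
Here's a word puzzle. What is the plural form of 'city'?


Apply rule: Change -y to -ies (consonant + y). 'city' becomes 'cities'.

cities


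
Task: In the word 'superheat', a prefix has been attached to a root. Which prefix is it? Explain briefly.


The word 'superheat' = 'super' (prefix) + 'heat' (root). The prefix is 'super'.

super


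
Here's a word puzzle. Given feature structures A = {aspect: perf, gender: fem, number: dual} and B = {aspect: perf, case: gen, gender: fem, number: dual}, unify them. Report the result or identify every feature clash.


Compare features:
aspect: A=perf vs B=perf -> unified: perf
case: A=_ vs B=gen -> unified: gen
gender: A=fem vs B=fem -> unified: fem
number: A=dual vs B=dual -> unified: dual
No clashes found.

Unified: {aspect: perf, case: gen, gender: fem, number: dual}


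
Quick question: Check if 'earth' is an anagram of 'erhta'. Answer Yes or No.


Sorted letters of 'earth': 'aehrt'
Sorted letters of 'erhta': 'aehrt'
They match.

Yes


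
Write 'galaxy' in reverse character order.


Reverse 'galaxy' character by character: 'yxalag'.

yxalag


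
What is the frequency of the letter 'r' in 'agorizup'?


Letter 'r' in 'agorizup': found at position(s) 4 = 1 occurrence(s).

1


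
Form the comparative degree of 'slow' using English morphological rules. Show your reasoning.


Apply comparative formation (add -er): 'slow' -> 'slower'.

slower


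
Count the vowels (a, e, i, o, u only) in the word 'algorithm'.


Vowels in 'algorithm': a, o, i = 3 vowels.

3


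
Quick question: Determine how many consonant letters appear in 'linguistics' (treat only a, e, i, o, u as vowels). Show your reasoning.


Consonants in 'linguistics': l, n, g, s, t, c, s = 7 consonants.

7


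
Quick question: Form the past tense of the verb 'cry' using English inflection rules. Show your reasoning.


Apply rule: Change -y to -ied. 'cry' becomes 'cried'.

cried


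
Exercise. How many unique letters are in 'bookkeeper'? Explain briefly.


Unique letters in 'bookkeeper': {b, e, k, o, p, r} = 6 distinct letters.

6


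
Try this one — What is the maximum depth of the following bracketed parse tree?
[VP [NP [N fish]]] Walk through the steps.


Count bracket nesting levels:
'[' at pos 0: depth = 1
'[' at pos 4: depth = 2
'[' at pos 8: depth = 3
Maximum depth reached: 3

3


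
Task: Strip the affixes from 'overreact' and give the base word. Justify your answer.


Remove prefix 'over' from 'overreact' to get root 'react'.

react


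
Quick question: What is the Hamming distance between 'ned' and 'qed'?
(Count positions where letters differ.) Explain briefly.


Alignment:
Position 1: 'n' vs 'q' = DIFFER
Position 2: 'e' vs 'e' = match
Position 3: 'd' vs 'd' = match
Total differences: 1

1


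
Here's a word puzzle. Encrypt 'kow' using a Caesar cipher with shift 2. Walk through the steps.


Shift each letter by 2: k -> m, o -> q, w -> y. Result: 'mqy'.

mqy
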